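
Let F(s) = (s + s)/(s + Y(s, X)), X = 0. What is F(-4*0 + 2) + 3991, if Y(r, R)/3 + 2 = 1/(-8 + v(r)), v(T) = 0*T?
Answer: 139653/35 ≈ 3990.1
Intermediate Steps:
v(T) = 0
Y(r, R) = -51/8 (Y(r, R) = -6 + 3/(-8 + 0) = -6 + 3/(-8) = -6 + 3*(-⅛) = -6 - 3/8 = -51/8)
F(s) = 2*s/(-51/8 + s) (F(s) = (s + s)/(s - 51/8) = (2*s)/(-51/8 + s) = 2*s/(-51/8 + s))
F(-4*0 + 2) + 3991 = 16*(-4*0 + 2)/(-51 + 8*(-4*0 + 2)) + 3991 = 16*(0 + 2)/(-51 + 8*(0 + 2)) + 3991 = 16*2/(-51 + 8*2) + 3991 = 16*2/(-51 + 16) + 3991 = 16*2/(-35) + 3991 = 16*2*(-1/35) + 3991 = -32/35 + 3991 = 139653/35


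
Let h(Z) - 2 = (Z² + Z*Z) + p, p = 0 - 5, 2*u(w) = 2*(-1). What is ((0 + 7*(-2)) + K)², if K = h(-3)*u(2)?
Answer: 841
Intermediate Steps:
u(w) = -1 (u(w) = (2*(-1))/2 = (½)*(-2) = -1)
p = -5
h(Z) = -3 + 2*Z² (h(Z) = 2 + ((Z² + Z*Z) - 5) = 2 + ((Z² + Z²) - 5) = 2 + (2*Z² - 5) = 2 + (-5 + 2*Z²) = -3 + 2*Z²)
K = -15 (K = (-3 + 2*(-3)²)*(-1) = (-3 + 2*9)*(-1) = (-3 + 18)*(-1) = 15*(-1) = -15)
((0 + 7*(-2)) + K)² = ((0 + 7*(-2)) - 15)² = ((0 - 14) - 15)² = (-14 - 15)² = (-29)² = 841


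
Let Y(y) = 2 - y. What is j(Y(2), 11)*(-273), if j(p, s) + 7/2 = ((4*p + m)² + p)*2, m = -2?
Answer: -2457/2 ≈ -1228.5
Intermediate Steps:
j(p, s) = -7/2 + 2*p + 2*(-2 + 4*p)² (j(p, s) = -7/2 + ((4*p - 2)² + p)*2 = -7/2 + ((-2 + 4*p)² + p)*2 = -7/2 + (p + (-2 + 4*p)²)*2 = -7/2 + (2*p + 2*(-2 + 4*p)²) = -7/2 + 2*p + 2*(-2 + 4*p)²)
j(Y(2), 11)*(-273) = (9/2 - 30*(2 - 1*2) + 32*(2 - 1*2)²)*(-273) = (9/2 - 30*(2 - 2) + 32*(2 - 2)²)*(-273) = (9/2 - 30*0 + 32*0²)*(-273) = (9/2 + 0 + 32*0)*(-273) = (9/2 + 0 + 0)*(-273) = (9/2)*(-273) = -2457/2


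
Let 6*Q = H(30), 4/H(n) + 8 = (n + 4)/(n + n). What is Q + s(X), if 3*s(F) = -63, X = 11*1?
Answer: -4703/223 ≈ -21.090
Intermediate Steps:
X = 11
s(F) = -21 (s(F) = (1/3)*(-63) = -21)
H(n) = 4/(-8 + (4 + n)/(2*n)) (H(n) = 4/(-8 + (n + 4)/(n + n)) = 4/(-8 + (4 + n)/((2*n))) = 4/(-8 + (4 + n)*(1/(2*n))) = 4/(-8 + (4 + n)/(2*n)))
Q = -20/223 (Q = (-8*30/(-4 + 15*30))/6 = (-8*30/(-4 + 450))/6 = (-8*30/446)/6 = (-8*30*1/446)/6 = (1/6)*(-120/223) = -20/223 ≈ -0.089686)
Q + s(X) = -20/223 - 21 = -4703/223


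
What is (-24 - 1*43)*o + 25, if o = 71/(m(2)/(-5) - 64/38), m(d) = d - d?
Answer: 91183/32 ≈ 2849.5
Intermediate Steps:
m(d) = 0
o = -1349/32 (o = 71/(0/(-5) - 64/38) = 71/(0*(-⅕) - 64*1/38) = 71/(0 - 32/19) = 71/(-32/19) = 71*(-19/32) = -1349/32 ≈ -42.156)
(-24 - 1*43)*o + 25 = (-24 - 1*43)*(-1349/32) + 25 = (-24 - 43)*(-1349/32) + 25 = -67*(-1349/32) + 25 = 90383/32 + 25 = 91183/32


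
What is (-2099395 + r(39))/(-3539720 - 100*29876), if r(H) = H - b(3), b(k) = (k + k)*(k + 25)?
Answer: 524881/1631830 ≈ 0.32165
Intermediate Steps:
b(k) = 2*k*(25 + k) (b(k) = (2*k)*(25 + k) = 2*k*(25 + k))
r(H) = -168 + H (r(H) = H - 2*3*(25 + 3) = H - 2*3*28 = H - 1*168 = H - 168 = -168 + H)
(-2099395 + r(39))/(-3539720 - 100*29876) = (-2099395 + (-168 + 39))/(-3539720 - 100*29876) = (-2099395 - 129)/(-3539720 - 2987600) = -2099524/(-6527320) = -2099524*(-1/6527320) = 524881/1631830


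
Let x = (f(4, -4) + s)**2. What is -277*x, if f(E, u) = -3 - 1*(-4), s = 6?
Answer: -13573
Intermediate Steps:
f(E, u) = 1 (f(E, u) = -3 + 4 = 1)
x = 49 (x = (1 + 6)**2 = 7**2 = 49)
-277*x = -277*49 = -13573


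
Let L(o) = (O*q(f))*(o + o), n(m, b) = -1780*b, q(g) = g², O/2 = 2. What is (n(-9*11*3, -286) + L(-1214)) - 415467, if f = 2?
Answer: 54765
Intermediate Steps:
O = 4 (O = 2*2 = 4)
L(o) = 32*o (L(o) = (4*2²)*(o + o) = (4*4)*(2*o) = 16*(2*o) = 32*o)
(n(-9*11*3, -286) + L(-1214)) - 415467 = (-1780*(-286) + 32*(-1214)) - 415467 = (509080 - 38848) - 415467 = 470232 - 415467 = 54765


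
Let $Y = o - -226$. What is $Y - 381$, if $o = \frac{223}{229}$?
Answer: $- \frac{35272}{229} \approx -154.03$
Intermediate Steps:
$o = \frac{223}{229}$ ($o = 223 \cdot \frac{1}{229} = \frac{223}{229} \approx 0.9738$)
$Y = \frac{51977}{229}$ ($Y = \frac{223}{229} - -226 = \frac{223}{229} + 226 = \frac{51977}{229} \approx 226.97$)
$Y - 381 = \frac{51977}{229} - 381 = - \frac{35272}{229}$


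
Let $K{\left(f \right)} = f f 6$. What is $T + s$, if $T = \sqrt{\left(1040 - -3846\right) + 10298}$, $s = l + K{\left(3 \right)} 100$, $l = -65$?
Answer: $5335 + 4 \sqrt{949} \approx 5458.2$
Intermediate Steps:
$K{\left(f \right)} = 6 f^{2}$ ($K{\left(f \right)} = f^{2} \cdot 6 = 6 f^{2}$)
$s = 5335$ ($s = -65 + 6 \cdot 3^{2} \cdot 100 = -65 + 6 \cdot 9 \cdot 100 = -65 + 54 \cdot 100 = -65 + 5400 = 5335$)
$T = 4 \sqrt{949}$ ($T = \sqrt{\left(1040 + 3846\right) + 10298} = \sqrt{4886 + 10298} = \sqrt{15184} = 4 \sqrt{949} \approx 123.22$)
$T + s = 4 \sqrt{949} + 5335 = 5335 + 4 \sqrt{949}$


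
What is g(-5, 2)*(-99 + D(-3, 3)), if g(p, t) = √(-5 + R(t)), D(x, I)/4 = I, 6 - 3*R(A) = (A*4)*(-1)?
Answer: -29*I*√3 ≈ -50.229*I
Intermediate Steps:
R(A) = 2 + 4*A/3 (R(A) = 2 - A*4*(-1)/3 = 2 - 4*A*(-1)/3 = 2 - (-4)*A/3 = 2 + 4*A/3)
D(x, I) = 4*I
g(p, t) = √(-3 + 4*t/3) (g(p, t) = √(-5 + (2 + 4*t/3)) = √(-3 + 4*t/3))
g(-5, 2)*(-99 + D(-3, 3)) = (√(-27 + 12*2)/3)*(-99 + 4*3) = (√(-27 + 24)/3)*(-99 + 12) = (√(-3)/3)*(-87) = ((I*√3)/3)*(-87) = (I*√3/3)*(-87) = -29*I*√3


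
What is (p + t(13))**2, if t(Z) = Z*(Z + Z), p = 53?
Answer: 152881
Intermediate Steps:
t(Z) = 2*Z**2 (t(Z) = Z*(2*Z) = 2*Z**2)
(p + t(13))**2 = (53 + 2*13**2)**2 = (53 + 2*169)**2 = (53 + 338)**2 = 391**2 = 152881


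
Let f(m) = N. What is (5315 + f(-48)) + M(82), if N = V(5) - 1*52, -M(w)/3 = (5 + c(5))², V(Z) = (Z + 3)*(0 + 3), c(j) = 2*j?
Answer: 4612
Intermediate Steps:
V(Z) = 9 + 3*Z (V(Z) = (3 + Z)*3 = 9 + 3*Z)
M(w) = -675 (M(w) = -3*(5 + 2*5)² = -3*(5 + 10)² = -3*15² = -3*225 = -675)
N = -28 (N = (9 + 3*5) - 1*52 = (9 + 15) - 52 = 24 - 52 = -28)
f(m) = -28
(5315 + f(-48)) + M(82) = (5315 - 28) - 675 = 5287 - 675 = 4612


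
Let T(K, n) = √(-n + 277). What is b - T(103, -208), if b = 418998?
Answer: 418998 - √485 ≈ 4.1898e+5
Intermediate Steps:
T(K, n) = √(277 - n)
b - T(103, -208) = 418998 - √(277 - 1*(-208)) = 418998 - √(277 + 208) = 418998 - √485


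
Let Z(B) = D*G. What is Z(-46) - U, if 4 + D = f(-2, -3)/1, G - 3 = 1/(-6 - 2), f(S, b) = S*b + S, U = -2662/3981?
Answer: 2662/3981 ≈ 0.66868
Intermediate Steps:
U = -2662/3981 (U = -2662*1/3981 = -2662/3981 ≈ -0.66868)
f(S, b) = S + S*b
G = 23/8 (G = 3 + 1/(-6 - 2) = 3 + 1/(-8) = 3 - ⅛ = 23/8 ≈ 2.8750)
D = 0 (D = -4 - 2*(1 - 3)/1 = -4 - 2*(-2)*1 = -4 + 4*1 = -4 + 4 = 0)
Z(B) = 0 (Z(B) = 0*(23/8) = 0)
Z(-46) - U = 0 - 1*(-2662/3981) = 0 + 2662/3981 = 2662/3981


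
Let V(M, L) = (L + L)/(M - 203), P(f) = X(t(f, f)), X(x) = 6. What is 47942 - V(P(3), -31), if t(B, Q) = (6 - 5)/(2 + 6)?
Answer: 9444512/197 ≈ 47942.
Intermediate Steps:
t(B, Q) = 1/8
P(f) = 6
V(M, L) = 2*L/(-203 + M) (V(M, L) = (2*L)/(-203 + M) = 2*L/(-203 + M))
47942 - V(P(3), -31) = 47942 - 2*(-31)/(-203 + 6) = 47942 - 2*(-31)/(-197) = 47942 - 2*(-31)*(-1)/197 = 47942 - 1*62/197 = 47942 - 62/197 = 9444512/197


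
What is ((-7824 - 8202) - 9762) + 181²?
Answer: 6973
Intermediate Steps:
((-7824 - 8202) - 9762) + 181² = (-16026 - 9762) + 32761 = -25788 + 32761 = 6973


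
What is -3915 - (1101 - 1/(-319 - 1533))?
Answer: -9289633/1852 ≈ -5016.0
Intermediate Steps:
-3915 - (1101 - 1/(-319 - 1533)) = -3915 - (1101 - 1/(-1852)) = -3915 - (1101 - 1*(-1/1852)) = -3915 - (1101 + 1/1852) = -3915 - 1*2039053/1852 = -3915 - 2039053/1852 = -9289633/1852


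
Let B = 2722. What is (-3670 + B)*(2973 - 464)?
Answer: -2378532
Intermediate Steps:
(-3670 + B)*(2973 - 464) = (-3670 + 2722)*(2973 - 464) = -948*2509 = -2378532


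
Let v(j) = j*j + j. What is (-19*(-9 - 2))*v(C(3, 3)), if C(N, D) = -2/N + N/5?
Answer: -2926/225 ≈ -13.004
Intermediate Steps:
C(N, D) = -2/N + N/5 (C(N, D) = -2/N + N*(1/5) = -2/N + N/5)
v(j) = j + j**2 (v(j) = j**2 + j = j + j**2)
(-19*(-9 - 2))*v(C(3, 3)) = (-19*(-9 - 2))*((-2/3 + (1/5)*3)*(1 + (-2/3 + (1/5)*3))) = (-19*(-11))*((-2*1/3 + 3/5)*(1 + (-2*1/3 + 3/5))) = 209*((-2/3 + 3/5)*(1 + (-2/3 + 3/5))) = 209*(-(1 - 1/15)/15) = 209*(-1/15*14/15) = 209*(-14/225) = -2926/225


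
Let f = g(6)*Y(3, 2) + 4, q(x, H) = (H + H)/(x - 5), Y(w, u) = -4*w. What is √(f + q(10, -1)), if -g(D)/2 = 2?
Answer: √1290/5 ≈ 7.1833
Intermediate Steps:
g(D) = -4 (g(D) = -2*2 = -4)
q(x, H) = 2*H/(-5 + x) (q(x, H) = (2*H)/(-5 + x) = 2*H/(-5 + x))
f = 52 (f = -(-16)*3 + 4 = -4*(-12) + 4 = 48 + 4 = 52)
√(f + q(10, -1)) = √(52 + 2*(-1)/(-5 + 10)) = √(52 + 2*(-1)/5) = √(52 + 2*(-1)*(⅕)) = √(52 - ⅖) = √(258/5) = √1290/5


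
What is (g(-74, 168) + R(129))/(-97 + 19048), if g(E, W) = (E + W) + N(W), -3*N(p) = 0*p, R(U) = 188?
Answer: 94/6317 ≈ 0.014880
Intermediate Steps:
N(p) = 0 (N(p) = -0*p = -⅓*0 = 0)
g(E, W) = E + W (g(E, W) = (E + W) + 0 = E + W)
(g(-74, 168) + R(129))/(-97 + 19048) = ((-74 + 168) + 188)/(-97 + 19048) = (94 + 188)/18951 = 282*(1/18951) = 94/6317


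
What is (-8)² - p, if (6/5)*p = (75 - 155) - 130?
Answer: 239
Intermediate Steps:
p = -175 (p = 5*((75 - 155) - 130)/6 = 5*(-80 - 130)/6 = (⅚)*(-210) = -175)
(-8)² - p = (-8)² - 1*(-175) = 64 + 175 = 239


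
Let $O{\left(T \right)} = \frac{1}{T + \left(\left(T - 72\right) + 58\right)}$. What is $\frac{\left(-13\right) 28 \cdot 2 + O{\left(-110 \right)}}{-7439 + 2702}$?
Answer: $\frac{170353}{1108458} \approx 0.15368$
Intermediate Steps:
$O{\left(T \right)} = \frac{1}{-14 + 2 T}$ ($O{\left(T \right)} = \frac{1}{T + \left(\left(-72 + T\right) + 58\right)} = \frac{1}{T + \left(-14 + T\right)} = \frac{1}{-14 + 2 T}$)
$\frac{\left(-13\right) 28 \cdot 2 + O{\left(-110 \right)}}{-7439 + 2702} = \frac{\left(-13\right) 28 \cdot 2 + \frac{1}{2 \left(-7 - 110\right)}}{-7439 + 2702} = \frac{\left(-364\right) 2 + \frac{1}{2 \left(-117\right)}}{-4737} = \left(-728 + \frac{1}{2} \left(- \frac{1}{117}\right)\right) \left(- \frac{1}{4737}\right) = \left(-728 - \frac{1}{234}\right) \left(- \frac{1}{4737}\right) = \left(- \frac{170353}{234}\right) \left(- \frac{1}{4737}\right) = \frac{170353}{1108458}$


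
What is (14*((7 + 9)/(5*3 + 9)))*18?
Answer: 168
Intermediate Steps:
(14*((7 + 9)/(5*3 + 9)))*18 = (14*(16/(15 + 9)))*18 = (14*(16/24))*18 = (14*(16*(1/24)))*18 = (14*(⅔))*18 = (28/3)*18 = 168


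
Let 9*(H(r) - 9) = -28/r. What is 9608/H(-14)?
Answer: 86472/83 ≈ 1041.8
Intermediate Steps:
H(r) = 9 - 28/(9*r) (H(r) = 9 + (-28/r)/9 = 9 - 28/(9*r))
9608/H(-14) = 9608/(9 - 28/9/(-14)) = 9608/(9 - 28/9*(-1/14)) = 9608/(9 + 2/9) = 9608/(83/9) = 9608*(9/83) = 86472/83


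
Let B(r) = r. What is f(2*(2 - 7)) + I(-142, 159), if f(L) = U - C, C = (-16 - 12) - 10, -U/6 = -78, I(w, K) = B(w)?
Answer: 364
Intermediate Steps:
I(w, K) = w
U = 468 (U = -6*(-78) = 468)
C = -38 (C = -28 - 10 = -38)
f(L) = 506 (f(L) = 468 - 1*(-38) = 468 + 38 = 506)
f(2*(2 - 7)) + I(-142, 159) = 506 - 142 = 364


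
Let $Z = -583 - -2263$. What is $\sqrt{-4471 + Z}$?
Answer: $i \sqrt{2791} \approx 52.83 i$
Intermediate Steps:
$Z = 1680$ ($Z = -583 + 2263 = 1680$)
$\sqrt{-4471 + Z} = \sqrt{-4471 + 1680} = \sqrt{-2791} = i \sqrt{2791}$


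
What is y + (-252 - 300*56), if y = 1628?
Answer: -15424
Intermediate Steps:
y + (-252 - 300*56) = 1628 + (-252 - 300*56) = 1628 + (-252 - 16800) = 1628 - 17052 = -15424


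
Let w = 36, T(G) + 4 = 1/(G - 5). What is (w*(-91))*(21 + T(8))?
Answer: -56784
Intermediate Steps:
T(G) = -4 + 1/(-5 + G) (T(G) = -4 + 1/(G - 5) = -4 + 1/(-5 + G))
(w*(-91))*(21 + T(8)) = (36*(-91))*(21 + (21 - 4*8)/(-5 + 8)) = -3276*(21 + (21 - 32)/3) = -3276*(21 + (1/3)*(-11)) = -3276*(21 - 11/3) = -3276*52/3 = -56784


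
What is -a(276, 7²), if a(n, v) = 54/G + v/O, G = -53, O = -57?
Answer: 5675/3021 ≈ 1.8785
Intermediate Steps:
a(n, v) = -54/53 - v/57 (a(n, v) = 54/(-53) + v/(-57) = 54*(-1/53) + v*(-1/57) = -54/53 - v/57)
-a(276, 7²) = -(-54/53 - 1/57*7²) = -(-54/53 - 1/57*49) = -(-54/53 - 49/57) = -1*(-5675/3021) = 5675/3021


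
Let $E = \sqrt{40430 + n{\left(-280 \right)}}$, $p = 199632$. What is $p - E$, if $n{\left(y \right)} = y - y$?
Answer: $199632 - \sqrt{40430} \approx 1.9943 \cdot 10^{5}$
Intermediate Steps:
$n{\left(y \right)} = 0$
$E = \sqrt{40430}$ ($E = \sqrt{40430 + 0} = \sqrt{40430} \approx 201.07$)
$p - E = 199632 - \sqrt{40430}$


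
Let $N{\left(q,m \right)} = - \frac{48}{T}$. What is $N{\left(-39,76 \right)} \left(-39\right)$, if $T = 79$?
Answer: $\frac{1872}{79} \approx 23.696$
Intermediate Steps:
$N{\left(q,m \right)} = - \frac{48}{79}$
$N{\left(-39,76 \right)} \left(-39\right) = \left(- \frac{48}{79}\right) \left(-39\right) = \frac{1872}{79}$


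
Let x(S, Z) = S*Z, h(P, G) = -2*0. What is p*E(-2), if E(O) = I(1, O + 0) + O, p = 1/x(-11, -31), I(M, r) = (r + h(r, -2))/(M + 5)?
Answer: -7/1023 ≈ -0.0068426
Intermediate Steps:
h(P, G) = 0
I(M, r) = r/(5 + M) (I(M, r) = (r + 0)/(M + 5) = r/(5 + M))
p = 1/341 (p = 1/(-11*(-31)) = 1/341 ≈ 0.0029326)
E(O) = 7*O/6 (E(O) = (O + 0)/(5 + 1) + O = O/6 + O = 7*O/6)
p*E(-2) = ((7/6)*(-2))/341 = (1/341)*(-7/3) = -7/1023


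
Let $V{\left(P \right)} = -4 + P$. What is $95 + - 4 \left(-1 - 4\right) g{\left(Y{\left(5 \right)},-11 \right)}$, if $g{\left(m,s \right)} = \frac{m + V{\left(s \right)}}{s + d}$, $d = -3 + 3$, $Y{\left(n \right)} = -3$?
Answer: $\frac{1405}{11} \approx 127.73$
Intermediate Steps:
$d = 0$
$g{\left(m,s \right)} = \frac{-4 + m + s}{s}$ ($g{\left(m,s \right)} = \frac{m + \left(-4 + s\right)}{s + 0} = \frac{-4 + m + s}{s}$)
$95 + - 4 \left(-1 - 4\right) g{\left(Y{\left(5 \right)},-11 \right)} = 95 + - 4 \left(-1 - 4\right) \frac{-4 - 3 - 11}{-11} = 95 + \left(-4\right) \left(-5\right) \left(\left(- \frac{1}{11}\right) \left(-18\right)\right) = 95 + 20 \cdot \frac{18}{11} = 95 + \frac{360}{11} = \frac{1405}{11}$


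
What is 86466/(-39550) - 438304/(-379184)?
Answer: -482862517/468647725 ≈ -1.0303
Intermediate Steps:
86466/(-39550) - 438304/(-379184) = 86466*(-1/39550) - 438304*(-1/379184) = -43233/19775 + 27394/23699 = -482862517/468647725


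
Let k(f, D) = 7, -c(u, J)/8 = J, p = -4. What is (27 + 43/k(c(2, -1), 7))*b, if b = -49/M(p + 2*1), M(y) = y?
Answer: 812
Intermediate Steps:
c(u, J) = -8*J
b = 49/2 (b = -49/(-4 + 2*1) = -49/(-4 + 2) = -49/(-2) = -49*(-½) = 49/2 ≈ 24.500)
(27 + 43/k(c(2, -1), 7))*b = (27 + 43/7)*(49/2) = (232/7)*(49/2) = 812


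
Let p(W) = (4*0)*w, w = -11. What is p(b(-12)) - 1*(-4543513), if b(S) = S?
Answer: 4543513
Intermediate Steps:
p(W) = 0 (p(W) = (4*0)*(-11) = 0*(-11) = 0)
p(b(-12)) - 1*(-4543513) = 0 - 1*(-4543513) = 0 + 4543513 = 4543513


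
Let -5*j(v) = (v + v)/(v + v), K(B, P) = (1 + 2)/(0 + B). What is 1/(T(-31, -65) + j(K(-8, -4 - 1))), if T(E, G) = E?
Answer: -5/156 ≈ -0.032051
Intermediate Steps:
K(B, P) = 3/B
j(v) = -⅕ (j(v) = -(v + v)/(5*(v + v)) = -2*v/(5*(2*v)) = -2*v*1/(2*v)/5 = -⅕*1 = -⅕)
1/(T(-31, -65) + j(K(-8, -4 - 1))) = 1/(-31 - ⅕) = 1/(-156/5) = -5/156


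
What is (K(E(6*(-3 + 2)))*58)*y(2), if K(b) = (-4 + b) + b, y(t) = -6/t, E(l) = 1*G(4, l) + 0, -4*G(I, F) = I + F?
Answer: 522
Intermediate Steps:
G(I, F) = -F/4 - I/4 (G(I, F) = -(I + F)/4 = -(F + I)/4 = -F/4 - I/4)
E(l) = -1 - l/4 (E(l) = 1*(-l/4 - ¼*4) + 0 = 1*(-l/4 - 1) + 0 = 1*(-1 - l/4) + 0 = (-1 - l/4) + 0 = -1 - l/4)
K(b) = -4 + 2*b
(K(E(6*(-3 + 2)))*58)*y(2) = ((-4 + 2*(-1 - 3*(-3 + 2)/2))*58)*(-6/2) = ((-4 + 2*(-1 - 3*(-1)/2))*58)*(-6*½) = ((-4 + 2*(-1 - ¼*(-6)))*58)*(-3) = ((-4 + 2*(-1 + 3/2))*58)*(-3) = ((-4 + 2*(½))*58)*(-3) = ((-4 + 1)*58)*(-3) = -3*58*(-3) = -174*(-3) = 522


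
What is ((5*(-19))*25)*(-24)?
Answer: 57000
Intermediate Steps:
((5*(-19))*25)*(-24) = -95*25*(-24) = -2375*(-24) = 57000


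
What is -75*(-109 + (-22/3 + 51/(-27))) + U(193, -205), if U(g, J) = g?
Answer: 27179/3 ≈ 9059.7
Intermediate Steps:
-75*(-109 + (-22/3 + 51/(-27))) + U(193, -205) = -75*(-109 + (-22/3 + 51/(-27))) + 193 = -75*(-109 + (-22*⅓ + 51*(-1/27))) + 193 = -75*(-109 + (-22/3 - 17/9)) + 193 = -75*(-109 - 83/9) + 193 = -75*(-1064/9) + 193 = 26600/3 + 193 = 27179/3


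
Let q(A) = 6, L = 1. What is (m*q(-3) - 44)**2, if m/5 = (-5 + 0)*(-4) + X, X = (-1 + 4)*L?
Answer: 417316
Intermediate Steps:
X = 3 (X = (-1 + 4)*1 = 3*1 = 3)
m = 115 (m = 5*((-5 + 0)*(-4) + 3) = 5*(-5*(-4) + 3) = 5*(20 + 3) = 5*23 = 115)
(m*q(-3) - 44)**2 = (115*6 - 44)**2 = (690 - 44)**2 = 646**2 = 417316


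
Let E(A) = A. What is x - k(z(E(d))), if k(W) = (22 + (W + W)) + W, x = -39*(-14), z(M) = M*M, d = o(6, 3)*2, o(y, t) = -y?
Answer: 92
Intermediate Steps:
d = -12 (d = -1*6*2 = -6*2 = -12)
z(M) = M²
x = 546
k(W) = 22 + 3*W (k(W) = (22 + 2*W) + W = 22 + 3*W)
x - k(z(E(d))) = 546 - (22 + 3*(-12)²) = 546 - (22 + 3*144) = 546 - (22 + 432) = 546 - 1*454 = 546 - 454 = 92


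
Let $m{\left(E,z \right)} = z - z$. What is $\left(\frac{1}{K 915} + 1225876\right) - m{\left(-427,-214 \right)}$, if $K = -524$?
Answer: $\frac{587758506959}{479460} \approx 1.2259 \cdot 10^{6}$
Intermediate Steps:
$m{\left(E,z \right)} = 0$
$\left(\frac{1}{K 915} + 1225876\right) - m{\left(-427,-214 \right)} = \left(\frac{1}{\left(-524\right) 915} + 1225876\right) - 0 = \left(\frac{1}{-479460} + 1225876\right) + 0 = \left(- \frac{1}{479460} + 1225876\right) + 0 = \frac{587758506959}{479460} + 0 = \frac{587758506959}{479460}$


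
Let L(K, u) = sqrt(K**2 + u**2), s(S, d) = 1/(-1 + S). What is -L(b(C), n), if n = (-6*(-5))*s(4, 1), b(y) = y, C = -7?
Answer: -sqrt(149) ≈ -12.207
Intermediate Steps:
n = 10 (n = (-6*(-5))/(-1 + 4) = 30/3 = 30*(1/3) = 10)
-L(b(C), n) = -sqrt((-7)**2 + 10**2) = -sqrt(49 + 100) = -sqrt(149)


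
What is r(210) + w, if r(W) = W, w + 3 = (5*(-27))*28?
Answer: -3573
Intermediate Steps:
w = -3783 (w = -3 + (5*(-27))*28 = -3 - 135*28 = -3 - 3780 = -3783)
r(210) + w = 210 - 3783 = -3573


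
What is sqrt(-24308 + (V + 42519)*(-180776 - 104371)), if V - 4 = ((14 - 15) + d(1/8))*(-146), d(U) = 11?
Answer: I*sqrt(11709015569) ≈ 1.0821e+5*I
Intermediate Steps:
V = -1456 (V = 4 + ((14 - 15) + 11)*(-146) = 4 + (-1 + 11)*(-146) = 4 + 10*(-146) = 4 - 1460 = -1456)
sqrt(-24308 + (V + 42519)*(-180776 - 104371)) = sqrt(-24308 + (-1456 + 42519)*(-180776 - 104371)) = sqrt(-24308 + 41063*(-285147)) = sqrt(-24308 - 11708991261) = sqrt(-11709015569) = I*sqrt(11709015569)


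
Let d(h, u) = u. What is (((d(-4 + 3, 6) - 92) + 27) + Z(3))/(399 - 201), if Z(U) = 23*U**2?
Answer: 74/99 ≈ 0.74747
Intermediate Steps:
(((d(-4 + 3, 6) - 92) + 27) + Z(3))/(399 - 201) = (((6 - 92) + 27) + 23*3**2)/(399 - 201) = ((-86 + 27) + 23*9)/198 = (-59 + 207)*(1/198) = 148*(1/198) = 74/99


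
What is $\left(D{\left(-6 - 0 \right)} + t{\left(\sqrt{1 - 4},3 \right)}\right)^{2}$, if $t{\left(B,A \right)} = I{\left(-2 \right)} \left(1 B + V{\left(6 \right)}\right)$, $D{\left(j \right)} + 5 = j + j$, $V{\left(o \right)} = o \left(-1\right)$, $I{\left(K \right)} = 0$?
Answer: $289$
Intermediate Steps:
$V{\left(o \right)} = - o$
$D{\left(j \right)} = -5 + 2 j$ ($D{\left(j \right)} = -5 + \left(j + j\right) = -5 + 2 j$)
$t{\left(B,A \right)} = 0$ ($t{\left(B,A \right)} = 0 \left(1 B - 6\right) = 0 \left(B - 6\right) = 0 \left(-6 + B\right) = 0$)
$\left(D{\left(-6 - 0 \right)} + t{\left(\sqrt{1 - 4},3 \right)}\right)^{2} = \left(\left(-5 + 2 \left(-6 - 0\right)\right) + 0\right)^{2} = \left(\left(-5 + 2 \left(-6 + 0\right)\right) + 0\right)^{2} = \left(\left(-5 + 2 \left(-6\right)\right) + 0\right)^{2} = \left(\left(-5 - 12\right) + 0\right)^{2} = \left(-17 + 0\right)^{2} = \left(-17\right)^{2} = 289$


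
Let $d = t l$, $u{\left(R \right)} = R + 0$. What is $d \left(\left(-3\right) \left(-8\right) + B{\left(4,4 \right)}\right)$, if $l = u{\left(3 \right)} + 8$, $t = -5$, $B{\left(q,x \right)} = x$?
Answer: $-1540$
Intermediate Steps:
$u{\left(R \right)} = R$
$l = 11$ ($l = 3 + 8 = 11$)
$d = -55$ ($d = \left(-5\right) 11 = -55$)
$d \left(\left(-3\right) \left(-8\right) + B{\left(4,4 \right)}\right) = - 55 \left(\left(-3\right) \left(-8\right) + 4\right) = - 55 \left(24 + 4\right) = \left(-55\right) 28 = -1540$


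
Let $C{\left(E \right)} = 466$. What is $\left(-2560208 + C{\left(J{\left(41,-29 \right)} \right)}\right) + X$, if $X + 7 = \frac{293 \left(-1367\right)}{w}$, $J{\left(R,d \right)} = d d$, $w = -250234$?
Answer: $- \frac{640535830735}{250234} \approx -2.5597 \cdot 10^{6}$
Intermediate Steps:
$J{\left(R,d \right)} = d^{2}$
$X = - \frac{1351107}{250234}$ ($X = -7 + \frac{293 \left(-1367\right)}{-250234} = -7 - - \frac{400531}{250234} = -7 + \frac{400531}{250234} = - \frac{1351107}{250234} \approx -5.3994$)
$\left(-2560208 + C{\left(J{\left(41,-29 \right)} \right)}\right) + X = \left(-2560208 + 466\right) - \frac{1351107}{250234} = -2559742 - \frac{1351107}{250234} = - \frac{640535830735}{250234}$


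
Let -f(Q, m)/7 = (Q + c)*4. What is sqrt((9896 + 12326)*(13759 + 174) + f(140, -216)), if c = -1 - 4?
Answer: sqrt(309615346) ≈ 17596.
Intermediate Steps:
c = -5
f(Q, m) = 140 - 28*Q (f(Q, m) = -7*(Q - 5)*4 = -7*(-5 + Q)*4 = -7*(-20 + 4*Q) = 140 - 28*Q)
sqrt((9896 + 12326)*(13759 + 174) + f(140, -216)) = sqrt((9896 + 12326)*(13759 + 174) + (140 - 28*140)) = sqrt(22222*13933 + (140 - 3920)) = sqrt(309619126 - 3780) = sqrt(309615346)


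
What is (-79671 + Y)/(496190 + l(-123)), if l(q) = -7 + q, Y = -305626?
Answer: -385297/496060 ≈ -0.77671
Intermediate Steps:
(-79671 + Y)/(496190 + l(-123)) = (-79671 - 305626)/(496190 + (-7 - 123)) = -385297/(496190 - 130) = -385297/496060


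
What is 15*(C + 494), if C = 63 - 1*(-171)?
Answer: 10920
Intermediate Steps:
C = 234 (C = 63 + 171 = 234)
15*(C + 494) = 15*(234 + 494) = 15*728 = 10920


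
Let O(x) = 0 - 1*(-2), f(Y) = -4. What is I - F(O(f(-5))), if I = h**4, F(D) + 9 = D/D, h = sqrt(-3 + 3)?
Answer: 8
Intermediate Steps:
h = 0 (h = sqrt(0) = 0)
O(x) = 2 (O(x) = 0 + 2 = 2)
F(D) = -8 (F(D) = -9 + D/D = -9 + 1 = -8)
I = 0 (I = 0**4 = 0)
I - F(O(f(-5))) = 0 - 1*(-8) = 0 + 8 = 8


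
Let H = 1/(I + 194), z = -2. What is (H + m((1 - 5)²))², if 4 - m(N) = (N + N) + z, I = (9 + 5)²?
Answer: 102799321/152100 ≈ 675.87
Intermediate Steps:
I = 196 (I = 14² = 196)
H = 1/390 (H = 1/(196 + 194) = 1/390 ≈ 0.0025641)
m(N) = 6 - 2*N (m(N) = 4 - ((N + N) - 2) = 4 - (2*N - 2) = 4 - (-2 + 2*N) = 4 + (2 - 2*N) = 6 - 2*N)
(H + m((1 - 5)²))² = (1/390 + (6 - 2*(1 - 5)²))² = (1/390 + (6 - 2*(-4)²))² = (1/390 + (6 - 2*16))² = (1/390 + (6 - 32))² = (1/390 - 26)² = (-10139/390)² = 102799321/152100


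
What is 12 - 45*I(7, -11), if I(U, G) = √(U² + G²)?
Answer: 12 - 45*√170 ≈ -574.73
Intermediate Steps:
I(U, G) = √(G² + U²)
12 - 45*I(7, -11) = 12 - 45*√((-11)² + 7²) = 12 - 45*√(121 + 49) = 12 - 45*√170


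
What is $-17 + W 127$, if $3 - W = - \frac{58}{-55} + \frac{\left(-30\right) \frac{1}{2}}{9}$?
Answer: $\frac{72887}{165} \approx 441.74$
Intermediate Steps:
$W = \frac{596}{165}$ ($W = 3 - \left(- \frac{58}{-55} + \frac{\left(-30\right) \frac{1}{2}}{9}\right) = 3 - \left(\left(-58\right) \left(- \frac{1}{55}\right) + \left(-30\right) \frac{1}{2} \cdot \frac{1}{9}\right) = 3 - \left(\frac{58}{55} - \frac{5}{3}\right) = 3 - - \frac{101}{165} = 3 + \frac{101}{165} = \frac{596}{165} \approx 3.6121$)
$-17 + W 127 = -17 + \frac{596}{165} \cdot 127 = -17 + \frac{75692}{165} = \frac{72887}{165}$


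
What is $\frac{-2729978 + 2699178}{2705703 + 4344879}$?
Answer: $- \frac{200}{45783} \approx -0.0043684$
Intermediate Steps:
$\frac{-2729978 + 2699178}{2705703 + 4344879} = - \frac{30800}{7050582} = \left(-30800\right) \frac{1}{7050582} = - \frac{200}{45783}$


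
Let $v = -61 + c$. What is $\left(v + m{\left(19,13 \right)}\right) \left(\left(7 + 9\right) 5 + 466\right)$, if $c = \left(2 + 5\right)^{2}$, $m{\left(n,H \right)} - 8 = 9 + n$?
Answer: $13104$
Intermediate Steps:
$m{\left(n,H \right)} = 17 + n$ ($m{\left(n,H \right)} = 8 + \left(9 + n\right) = 17 + n$)
$c = 49$ ($c = 7^{2} = 49$)
$v = -12$ ($v = -61 + 49 = -12$)
$\left(v + m{\left(19,13 \right)}\right) \left(\left(7 + 9\right) 5 + 466\right) = \left(-12 + \left(17 + 19\right)\right) \left(\left(7 + 9\right) 5 + 466\right) = \left(-12 + 36\right) \left(16 \cdot 5 + 466\right) = 24 \left(80 + 466\right) = 24 \cdot 546 = 13104$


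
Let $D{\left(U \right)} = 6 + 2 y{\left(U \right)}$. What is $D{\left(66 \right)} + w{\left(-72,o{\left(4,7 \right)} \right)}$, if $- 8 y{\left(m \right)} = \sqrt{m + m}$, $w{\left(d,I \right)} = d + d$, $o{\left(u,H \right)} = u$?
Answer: $-138 - \frac{\sqrt{33}}{2} \approx -140.87$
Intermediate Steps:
$w{\left(d,I \right)} = 2 d$
$y{\left(m \right)} = - \frac{\sqrt{2} \sqrt{m}}{8}$ ($y{\left(m \right)} = - \frac{\sqrt{m + m}}{8} = - \frac{\sqrt{2 m}}{8} = - \frac{\sqrt{2} \sqrt{m}}{8}$)
$D{\left(U \right)} = 6 - \frac{\sqrt{2} \sqrt{U}}{4}$ ($D{\left(U \right)} = 6 + 2 \left(- \frac{\sqrt{2} \sqrt{U}}{8}\right) = 6 - \frac{\sqrt{2} \sqrt{U}}{4}$)
$D{\left(66 \right)} + w{\left(-72,o{\left(4,7 \right)} \right)} = \left(6 - \frac{\sqrt{2} \sqrt{66}}{4}\right) + 2 \left(-72\right) = \left(6 - \frac{\sqrt{33}}{2}\right) - 144 = -138 - \frac{\sqrt{33}}{2}$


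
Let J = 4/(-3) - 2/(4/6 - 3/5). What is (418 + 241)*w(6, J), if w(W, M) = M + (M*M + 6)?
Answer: 5672672/9 ≈ 6.3030e+5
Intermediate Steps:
J = -94/3 (J = 4*(-⅓) - 2/(4*(⅙) - 3*⅕) = -4/3 - 2/(⅔ - ⅗) = -4/3 - 2/1/15 = -4/3 - 2*15 = -4/3 - 30 = -94/3 ≈ -31.333)
w(W, M) = 6 + M + M² (w(W, M) = M + (M² + 6) = M + (6 + M²) = 6 + M + M²)
(418 + 241)*w(6, J) = (418 + 241)*(6 - 94/3 + (-94/3)²) = 659*(6 - 94/3 + 8836/9) = 659*(8608/9) = 5672672/9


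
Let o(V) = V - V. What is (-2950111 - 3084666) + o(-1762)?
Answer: -6034777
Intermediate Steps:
o(V) = 0
(-2950111 - 3084666) + o(-1762) = (-2950111 - 3084666) + 0 = -6034777 + 0 = -6034777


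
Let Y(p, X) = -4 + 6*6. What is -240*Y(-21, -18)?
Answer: -7680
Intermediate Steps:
Y(p, X) = 32 (Y(p, X) = -4 + 36 = 32)
-240*Y(-21, -18) = -240*32 = -7680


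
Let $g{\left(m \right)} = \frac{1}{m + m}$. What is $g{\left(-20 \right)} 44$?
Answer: $- \frac{11}{10} \approx -1.1$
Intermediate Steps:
$g{\left(m \right)} = \frac{1}{2 m}$
$g{\left(-20 \right)} 44 = \frac{1}{2 \left(-20\right)} 44 = \frac{1}{2} \left(- \frac{1}{20}\right) 44 = \left(- \frac{1}{40}\right) 44 = - \frac{11}{10}$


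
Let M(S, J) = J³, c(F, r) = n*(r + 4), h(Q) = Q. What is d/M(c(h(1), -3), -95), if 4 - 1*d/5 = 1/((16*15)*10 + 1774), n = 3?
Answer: -3339/143147330 ≈ -2.3326e-5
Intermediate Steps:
c(F, r) = 12 + 3*r (c(F, r) = 3*(r + 4) = 3*(4 + r) = 12 + 3*r)
d = 83475/4174 (d = 20 - 5/((16*15)*10 + 1774) = 20 - 5/(240*10 + 1774) = 20 - 5/(2400 + 1774) = 20 - 5/4174 = 83475/4174 ≈ 19.999)
d/M(c(h(1), -3), -95) = 83475/(4174*((-95)³)) = (83475/4174)/(-857375) = (83475/4174)*(-1/857375) = -3339/143147330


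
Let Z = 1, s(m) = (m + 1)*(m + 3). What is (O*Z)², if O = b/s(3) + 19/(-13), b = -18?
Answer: 13225/2704 ≈ 4.8909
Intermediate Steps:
s(m) = (1 + m)*(3 + m)
O = -115/52 (O = -18/(3 + 3² + 4*3) + 19/(-13) = -18/(3 + 9 + 12) + 19*(-1/13) = -18/24 - 19/13 = -18*1/24 - 19/13 = -¾ - 19/13 = -115/52 ≈ -2.2115)
(O*Z)² = (-115/52*1)² = (-115/52)² = 13225/2704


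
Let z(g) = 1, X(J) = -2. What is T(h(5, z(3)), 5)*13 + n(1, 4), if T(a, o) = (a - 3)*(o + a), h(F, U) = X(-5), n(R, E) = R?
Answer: -194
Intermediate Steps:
h(F, U) = -2
T(a, o) = (-3 + a)*(a + o)
T(h(5, z(3)), 5)*13 + n(1, 4) = ((-2)² - 3*(-2) - 3*5 - 2*5)*13 + 1 = (4 + 6 - 15 - 10)*13 + 1 = -15*13 + 1 = -195 + 1 = -194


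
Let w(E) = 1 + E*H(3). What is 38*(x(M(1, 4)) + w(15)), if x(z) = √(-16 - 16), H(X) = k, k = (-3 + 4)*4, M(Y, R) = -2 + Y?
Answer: 2318 + 152*I*√2 ≈ 2318.0 + 214.96*I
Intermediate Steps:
k = 4 (k = 1*4 = 4)
H(X) = 4
w(E) = 1 + 4*E (w(E) = 1 + E*4 = 1 + 4*E)
x(z) = 4*I*√2 (x(z) = √(-32) = 4*I*√2)
38*(x(M(1, 4)) + w(15)) = 38*(4*I*√2 + (1 + 4*15)) = 38*(4*I*√2 + (1 + 60)) = 38*(4*I*√2 + 61) = 38*(61 + 4*I*√2) = 2318 + 152*I*√2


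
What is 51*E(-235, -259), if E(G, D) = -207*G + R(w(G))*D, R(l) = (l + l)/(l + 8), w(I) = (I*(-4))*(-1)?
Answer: 571840305/233 ≈ 2.4542e+6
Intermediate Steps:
w(I) = 4*I (w(I) = -4*I*(-1) = 4*I)
R(l) = 2*l/(8 + l) (R(l) = (2*l)/(8 + l) = 2*l/(8 + l))
E(G, D) = -207*G + 8*D*G/(8 + 4*G) (E(G, D) = -207*G + (2*(4*G)/(8 + 4*G))*D = -207*G + (8*G/(8 + 4*G))*D = -207*G + 8*D*G/(8 + 4*G))
51*E(-235, -259) = 51*(-235*(-414 - 207*(-235) + 2*(-259))/(2 - 235)) = 51*(-235*(-414 + 48645 - 518)/(-233)) = 51*(-235*(-1/233)*47713) = 51*(11212555/233) = 571840305/233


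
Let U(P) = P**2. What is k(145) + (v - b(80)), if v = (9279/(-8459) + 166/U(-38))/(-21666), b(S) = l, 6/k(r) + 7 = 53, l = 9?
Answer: -1173640461523/132322885068 ≈ -8.8695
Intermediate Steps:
k(r) = 3/23 (k(r) = 6/(-7 + 53) = 6/46 = 6*(1/46) = 3/23)
b(S) = 9
v = 5997341/132322885068 (v = (9279/(-8459) + 166/((-38)**2))/(-21666) = (9279*(-1/8459) + 166/1444)*(-1/21666) = (-9279/8459 + 166*(1/1444))*(-1/21666) = (-9279/8459 + 83/722)*(-1/21666) = -5997341/6107398*(-1/21666) = 5997341/132322885068 ≈ 4.5324e-5)
k(145) + (v - b(80)) = 3/23 + (5997341/132322885068 - 1*9) = 3/23 + (5997341/132322885068 - 9) = 3/23 - 1190899968271/132322885068 = -1173640461523/132322885068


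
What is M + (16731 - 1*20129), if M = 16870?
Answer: 13472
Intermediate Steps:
M + (16731 - 1*20129) = 16870 + (16731 - 1*20129) = 16870 + (16731 - 20129) = 16870 - 3398 = 13472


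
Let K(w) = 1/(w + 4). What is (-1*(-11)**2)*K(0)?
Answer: -121/4 ≈ -30.250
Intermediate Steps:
K(w) = 1/(4 + w)
(-1*(-11)**2)*K(0) = (-1*(-11)**2)/(4 + 0) = -1*121/4 = -121*1/4 = -121/4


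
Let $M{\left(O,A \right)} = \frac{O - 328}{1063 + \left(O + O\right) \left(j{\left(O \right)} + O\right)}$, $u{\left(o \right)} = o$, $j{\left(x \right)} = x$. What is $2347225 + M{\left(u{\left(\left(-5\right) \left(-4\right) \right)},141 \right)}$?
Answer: $\frac{6250659867}{2663} \approx 2.3472 \cdot 10^{6}$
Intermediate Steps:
$M{\left(O,A \right)} = \frac{-328 + O}{1063 + 4 O^{2}}$ ($M{\left(O,A \right)} = \frac{O - 328}{1063 + \left(O + O\right) \left(O + O\right)} = \frac{-328 + O}{1063 + 2 O 2 O} = \frac{-328 + O}{1063 + 4 O^{2}}$)
$2347225 + M{\left(u{\left(\left(-5\right) \left(-4\right) \right)},141 \right)} = 2347225 + \frac{-328 - -20}{1063 + 4 \left(\left(-5\right) \left(-4\right)\right)^{2}} = 2347225 + \frac{-328 + 20}{1063 + 4 \cdot 20^{2}} = 2347225 + \frac{1}{1063 + 4 \cdot 400} \left(-308\right) = 2347225 + \frac{1}{1063 + 1600} \left(-308\right) = 2347225 + \frac{1}{2663} \left(-308\right) = 2347225 - \frac{308}{2663} = \frac{6250659867}{2663}$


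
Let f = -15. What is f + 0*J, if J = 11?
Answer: -15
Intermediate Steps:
f + 0*J = -15 + 0*11 = -15 + 0 = -15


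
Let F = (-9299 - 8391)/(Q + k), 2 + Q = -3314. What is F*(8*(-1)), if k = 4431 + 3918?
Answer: 141520/5033 ≈ 28.118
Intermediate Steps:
Q = -3316 (Q = -2 - 3314 = -3316)
k = 8349
F = -17690/5033 (F = (-9299 - 8391)/(-3316 + 8349) = -17690/5033 ≈ -3.5148)
F*(8*(-1)) = -141520*(-1)/5033 = -17690/5033*(-8) = 141520/5033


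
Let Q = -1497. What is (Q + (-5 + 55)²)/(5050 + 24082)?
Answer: 1003/29132 ≈ 0.034429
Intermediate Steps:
(Q + (-5 + 55)²)/(5050 + 24082) = (-1497 + (-5 + 55)²)/(5050 + 24082) = (-1497 + 50²)/29132 = (-1497 + 2500)*(1/29132) = 1003*(1/29132) = 1003/29132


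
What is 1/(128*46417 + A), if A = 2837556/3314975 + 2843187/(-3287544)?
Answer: 3632708723800/21583288394408074513 ≈ 1.6831e-7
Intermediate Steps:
A = -32167874287/3632708723800 (A = 2837556*(1/3314975) + 2843187*(-1/3287544) = 2837556/3314975 - 947729/1095848 = -32167874287/3632708723800 ≈ -0.0088551)
1/(128*46417 + A) = 1/(128*46417 - 32167874287/3632708723800) = 1/(5941376 - 32167874287/3632708723800) = 1/(21583288394408074513/3632708723800) = 3632708723800/21583288394408074513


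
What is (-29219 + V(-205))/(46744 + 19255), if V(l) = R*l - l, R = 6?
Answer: -30244/65999 ≈ -0.45825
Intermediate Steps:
V(l) = 5*l (V(l) = 6*l - l = 5*l)
(-29219 + V(-205))/(46744 + 19255) = (-29219 + 5*(-205))/(46744 + 19255) = (-29219 - 1025)/65999 = -30244*1/65999 = -30244/65999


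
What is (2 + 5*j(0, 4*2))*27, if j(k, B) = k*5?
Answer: 54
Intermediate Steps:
j(k, B) = 5*k
(2 + 5*j(0, 4*2))*27 = (2 + 5*(5*0))*27 = (2 + 5*0)*27 = (2 + 0)*27 = 2*27 = 54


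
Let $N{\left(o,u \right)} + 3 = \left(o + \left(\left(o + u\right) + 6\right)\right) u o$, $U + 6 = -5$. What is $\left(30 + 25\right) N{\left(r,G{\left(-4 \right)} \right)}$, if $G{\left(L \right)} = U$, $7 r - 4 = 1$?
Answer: $\frac{67540}{49} \approx 1378.4$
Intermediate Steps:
$U = -11$ ($U = -6 - 5 = -11$)
$r = \frac{5}{7}$ ($r = \frac{4}{7} + \frac{1}{7} \cdot 1 = \frac{4}{7} + \frac{1}{7} = \frac{5}{7} \approx 0.71429$)
$G{\left(L \right)} = -11$
$N{\left(o,u \right)} = -3 + o u \left(6 + u + 2 o\right)$ ($N{\left(o,u \right)} = -3 + \left(o + \left(\left(o + u\right) + 6\right)\right) u o = -3 + \left(o + \left(6 + o + u\right)\right) u o = -3 + \left(6 + u + 2 o\right) u o = -3 + u \left(6 + u + 2 o\right) o = -3 + o u \left(6 + u + 2 o\right)$)
$\left(30 + 25\right) N{\left(r,G{\left(-4 \right)} \right)} = \left(30 + 25\right) \left(-3 + \frac{5 \left(-11\right)^{2}}{7} + 2 \left(-11\right) \left(\frac{5}{7}\right)^{2} + 6 \cdot \frac{5}{7} \left(-11\right)\right) = 55 \left(-3 + \frac{5}{7} \cdot 121 + 2 \left(-11\right) \frac{25}{49} - \frac{330}{7}\right) = 55 \left(-3 + \frac{605}{7} - \frac{550}{49} - \frac{330}{7}\right) = 55 \cdot \frac{1228}{49} = \frac{67540}{49}$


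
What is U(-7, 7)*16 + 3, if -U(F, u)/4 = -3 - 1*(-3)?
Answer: 3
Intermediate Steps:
U(F, u) = 0 (U(F, u) = -4*(-3 - 1*(-3)) = -4*(-3 + 3) = -4*0 = 0)
U(-7, 7)*16 + 3 = 0*16 + 3 = 0 + 3 = 3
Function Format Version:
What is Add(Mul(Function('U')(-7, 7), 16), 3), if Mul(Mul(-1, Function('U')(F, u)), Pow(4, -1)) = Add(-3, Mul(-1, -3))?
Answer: 3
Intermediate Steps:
Function('U')(F, u) = 0 (Function('U')(F, u) = Mul(-4, Add(-3, Mul(-1, -3))) = Mul(-4, Add(-3, 3)) = Mul(-4, 0) = 0)
Add(Mul(Function('U')(-7, 7), 16), 3) = Add(Mul(0, 16), 3) = Add(0, 3) = 3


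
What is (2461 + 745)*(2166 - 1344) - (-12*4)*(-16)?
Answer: 2634564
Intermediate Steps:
(2461 + 745)*(2166 - 1344) - (-12*4)*(-16) = 3206*822 - (-48)*(-16) = 2635332 - 1*768 = 2635332 - 768 = 2634564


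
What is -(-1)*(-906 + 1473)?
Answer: 567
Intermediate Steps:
-(-1)*(-906 + 1473) = -(-1)*567 = -1*(-567) = 567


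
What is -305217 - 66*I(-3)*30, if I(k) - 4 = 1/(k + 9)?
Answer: -313467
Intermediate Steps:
I(k) = 4 + 1/(9 + k) (I(k) = 4 + 1/(k + 9) = 4 + 1/(9 + k))
-305217 - 66*I(-3)*30 = -305217 - 66*(37 + 4*(-3))/(9 - 3)*30 = -305217 - 66*(37 - 12)/6*30 = -305217 - 11*25*30 = -305217 - 66*25/6*30 = -305217 - 275*30 = -305217 - 8250 = -313467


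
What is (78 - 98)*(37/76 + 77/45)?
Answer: -7517/171 ≈ -43.959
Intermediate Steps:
(78 - 98)*(37/76 + 77/45) = -20*(37*(1/76) + 77*(1/45)) = -20*(37/76 + 77/45) = -20*7517/3420 = -7517/171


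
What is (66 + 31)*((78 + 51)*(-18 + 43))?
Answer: 312825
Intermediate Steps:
(66 + 31)*((78 + 51)*(-18 + 43)) = 97*(129*25) = 97*3225 = 312825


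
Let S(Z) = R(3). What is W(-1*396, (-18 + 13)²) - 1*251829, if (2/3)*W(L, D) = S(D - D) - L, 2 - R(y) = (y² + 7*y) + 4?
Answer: -251283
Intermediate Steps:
R(y) = -2 - y² - 7*y (R(y) = 2 - ((y² + 7*y) + 4) = 2 - (4 + y² + 7*y) = 2 + (-4 - y² - 7*y) = -2 - y² - 7*y)
S(Z) = -32 (S(Z) = -2 - 1*3² - 7*3 = -2 - 1*9 - 21 = -2 - 9 - 21 = -32)
W(L, D) = -48 - 3*L/2 (W(L, D) = 3*(-32 - L)/2 = -48 - 3*L/2)
W(-1*396, (-18 + 13)²) - 1*251829 = (-48 - (-3)*396/2) - 1*251829 = (-48 - 3/2*(-396)) - 251829 = (-48 + 594) - 251829 = 546 - 251829 = -251283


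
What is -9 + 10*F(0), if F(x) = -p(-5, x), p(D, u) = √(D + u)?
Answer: -9 - 10*I*√5 ≈ -9.0 - 22.361*I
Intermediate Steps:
F(x) = -√(-5 + x)
-9 + 10*F(0) = -9 + 10*(-√(-5 + 0)) = -9 + 10*(-√(-5)) = -9 + 10*(-I*√5) = -9 - 10*I*√5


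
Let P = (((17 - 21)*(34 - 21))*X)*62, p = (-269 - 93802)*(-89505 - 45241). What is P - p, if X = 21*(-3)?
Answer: -12675487854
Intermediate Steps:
X = -63
p = 12675690966 (p = -94071*(-134746) = 12675690966)
P = 203112 (P = (((17 - 21)*(34 - 21))*(-63))*62 = (-4*13*(-63))*62 = -52*(-63)*62 = 3276*62 = 203112)
P - p = 203112 - 1*12675690966 = 203112 - 12675690966 = -12675487854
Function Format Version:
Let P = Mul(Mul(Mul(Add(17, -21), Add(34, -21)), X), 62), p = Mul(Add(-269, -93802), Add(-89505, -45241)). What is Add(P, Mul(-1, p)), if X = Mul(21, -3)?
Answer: -12675487854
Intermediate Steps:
X = -63
p = 12675690966 (p = Mul(-94071, -134746) = 12675690966)
P = 203112 (P = Mul(Mul(Mul(Add(17, -21), Add(34, -21)), -63), 62) = Mul(Mul(Mul(-4, 13), -63), 62) = Mul(Mul(-52, -63), 62) = Mul(3276, 62) = 203112)
Add(P, Mul(-1, p)) = Add(203112, Mul(-1, 12675690966)) = Add(203112, -12675690966) = -12675487854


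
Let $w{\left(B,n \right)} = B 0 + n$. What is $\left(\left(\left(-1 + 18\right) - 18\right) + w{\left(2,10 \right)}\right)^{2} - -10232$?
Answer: $10313$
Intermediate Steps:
$w{\left(B,n \right)} = n$ ($w{\left(B,n \right)} = 0 + n = n$)
$\left(\left(\left(-1 + 18\right) - 18\right) + w{\left(2,10 \right)}\right)^{2} - -10232 = \left(\left(\left(-1 + 18\right) - 18\right) + 10\right)^{2} - -10232 = \left(\left(17 - 18\right) + 10\right)^{2} + 10232 = \left(-1 + 10\right)^{2} + 10232 = 9^{2} + 10232 = 81 + 10232 = 10313$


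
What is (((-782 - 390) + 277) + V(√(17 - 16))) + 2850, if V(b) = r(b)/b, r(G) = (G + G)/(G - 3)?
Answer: 1954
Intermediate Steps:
r(G) = 2*G/(-3 + G) (r(G) = (2*G)/(-3 + G) = 2*G/(-3 + G))
V(b) = 2/(-3 + b) (V(b) = (2*b/(-3 + b))/b = 2/(-3 + b))
(((-782 - 390) + 277) + V(√(17 - 16))) + 2850 = (((-782 - 390) + 277) + 2/(-3 + √(17 - 16))) + 2850 = ((-1172 + 277) + 2/(-3 + √1)) + 2850 = (-895 + 2/(-3 + 1)) + 2850 = (-895 + 2/(-2)) + 2850 = (-895 + 2*(-½)) + 2850 = (-895 - 1) + 2850 = -896 + 2850 = 1954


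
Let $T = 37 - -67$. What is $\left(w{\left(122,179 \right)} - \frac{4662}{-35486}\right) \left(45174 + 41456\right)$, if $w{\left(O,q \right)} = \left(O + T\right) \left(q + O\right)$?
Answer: $\frac{104561340032870}{17743} \approx 5.8931 \cdot 10^{9}$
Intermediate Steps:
$T = 104$ ($T = 37 + 67 = 104$)
$w{\left(O,q \right)} = \left(104 + O\right) \left(O + q\right)$ ($w{\left(O,q \right)} = \left(O + 104\right) \left(q + O\right) = \left(104 + O\right) \left(O + q\right)$)
$\left(w{\left(122,179 \right)} - \frac{4662}{-35486}\right) \left(45174 + 41456\right) = \left(\left(122^{2} + 104 \cdot 122 + 104 \cdot 179 + 122 \cdot 179\right) - \frac{4662}{-35486}\right) \left(45174 + 41456\right) = \left(\left(14884 + 12688 + 18616 + 21838\right) - - \frac{2331}{17743}\right) 86630 = \left(68026 + \frac{2331}{17743}\right) 86630 = \frac{1206987649}{17743} \cdot 86630 = \frac{104561340032870}{17743}$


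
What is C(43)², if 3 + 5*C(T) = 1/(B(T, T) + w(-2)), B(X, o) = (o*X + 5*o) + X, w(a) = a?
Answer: 39866596/110775625 ≈ 0.35989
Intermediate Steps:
B(X, o) = X + 5*o + X*o (B(X, o) = (X*o + 5*o) + X = (5*o + X*o) + X = X + 5*o + X*o)
C(T) = -⅗ + 1/(5*(-2 + T² + 6*T)) (C(T) = -⅗ + 1/(5*((T + 5*T + T*T) - 2)) = -⅗ + 1/(5*((T + 5*T + T²) - 2)) = -⅗ + 1/(5*((T² + 6*T) - 2)) = -⅗ + 1/(5*(-2 + T² + 6*T)))
C(43)² = ((7 - 18*43 - 3*43²)/(5*(-2 + 43² + 6*43)))² = ((7 - 774 - 3*1849)/(5*(-2 + 1849 + 258)))² = ((⅕)*(7 - 774 - 5547)/2105)² = ((⅕)*(1/2105)*(-6314))² = (-6314/10525)² = 39866596/110775625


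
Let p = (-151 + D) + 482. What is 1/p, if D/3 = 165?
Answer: 1/826 ≈ 0.0012107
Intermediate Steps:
D = 495 (D = 3*165 = 495)
p = 826 (p = (-151 + 495) + 482 = 344 + 482 = 826)
1/p = 1/826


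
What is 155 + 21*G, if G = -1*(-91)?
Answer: 2066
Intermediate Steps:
G = 91
155 + 21*G = 155 + 21*91 = 155 + 1911 = 2066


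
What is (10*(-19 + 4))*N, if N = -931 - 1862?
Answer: 418950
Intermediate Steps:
N = -2793
(10*(-19 + 4))*N = (10*(-19 + 4))*(-2793) = (10*(-15))*(-2793) = -150*(-2793) = 418950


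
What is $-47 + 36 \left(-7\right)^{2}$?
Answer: $1717$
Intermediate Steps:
$-47 + 36 \left(-7\right)^{2} = -47 + 36 \cdot 49 = -47 + 1764 = 1717$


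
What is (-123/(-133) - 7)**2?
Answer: 652864/17689 ≈ 36.908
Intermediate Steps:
(-123/(-133) - 7)**2 = (-123*(-1/133) - 7)**2 = (123/133 - 7)**2 = (-808/133)**2 = 652864/17689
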